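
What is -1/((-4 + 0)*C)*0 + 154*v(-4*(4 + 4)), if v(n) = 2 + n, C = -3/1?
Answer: -4620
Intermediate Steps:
C = -3 (C = -3*1 = -3)
-1/((-4 + 0)*C)*0 + 154*v(-4*(4 + 4)) = -1/((-4 + 0)*(-3))*0 + 154*(2 - 4*(4 + 4)) = --⅓/(-4)*0 + 154*(2 - 4*8) = -(-¼*(-⅓))*0 + 154*(2 - 32) = -0/12 + 154*(-30) = -1*0 - 4620 = 0 - 4620 = -4620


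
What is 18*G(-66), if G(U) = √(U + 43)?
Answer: 18*I*√23 ≈ 86.325*I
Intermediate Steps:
G(U) = √(43 + U)
18*G(-66) = 18*√(43 - 66) = 18*√(-23) = 18*(I*√23) = 18*I*√23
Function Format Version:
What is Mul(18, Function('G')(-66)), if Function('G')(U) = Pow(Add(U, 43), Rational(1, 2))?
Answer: Mul(18, I, Pow(23, Rational(1, 2))) ≈ Mul(86.325, I)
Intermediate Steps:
Function('G')(U) = Pow(Add(43, U), Rational(1, 2))
Mul(18, Function('G')(-66)) = Mul(18, Pow(Add(43, -66), Rational(1, 2))) = Mul(18, Pow(-23, Rational(1, 2))) = Mul(18, Mul(I, Pow(23, Rational(1, 2)))) = Mul(18, I, Pow(23, Rational(1, 2)))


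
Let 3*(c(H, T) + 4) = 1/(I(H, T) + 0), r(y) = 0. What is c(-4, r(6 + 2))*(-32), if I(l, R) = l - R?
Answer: 392/3 ≈ 130.67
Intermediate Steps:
c(H, T) = -4 + 1/(3*(H - T)) (c(H, T) = -4 + 1/(3*((H - T) + 0)) = -4 + 1/(3*(H - T)))
c(-4, r(6 + 2))*(-32) = ((⅓ - 4*(-4) + 4*0)/(-4 - 1*0))*(-32) = ((⅓ + 16 + 0)/(-4 + 0))*(-32) = ((49/3)/(-4))*(-32) = -¼*49/3*(-32) = -49/12*(-32) = 392/3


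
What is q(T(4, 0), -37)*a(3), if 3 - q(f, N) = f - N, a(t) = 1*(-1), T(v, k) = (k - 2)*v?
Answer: 26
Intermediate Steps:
T(v, k) = v*(-2 + k) (T(v, k) = (-2 + k)*v = v*(-2 + k))
a(t) = -1
q(f, N) = 3 + N - f (q(f, N) = 3 - (f - N) = 3 + (N - f) = 3 + N - f)
q(T(4, 0), -37)*a(3) = (3 - 37 - 4*(-2 + 0))*(-1) = (3 - 37 - 4*(-2))*(-1) = (3 - 37 - 1*(-8))*(-1) = (3 - 37 + 8)*(-1) = -26*(-1) = 26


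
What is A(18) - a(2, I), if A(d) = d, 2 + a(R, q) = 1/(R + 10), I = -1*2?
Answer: 239/12 ≈ 19.917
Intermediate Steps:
I = -2
a(R, q) = -2 + 1/(10 + R) (a(R, q) = -2 + 1/(R + 10) = -2 + 1/(10 + R))
A(18) - a(2, I) = 18 - (-19 - 2*2)/(10 + 2) = 18 - (-19 - 4)/12 = 18 - (-23)/12 = 18 - 1*(-23/12) = 18 + 23/12 = 239/12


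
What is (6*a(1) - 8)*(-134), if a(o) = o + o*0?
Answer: 268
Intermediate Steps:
a(o) = o (a(o) = o + 0 = o)
(6*a(1) - 8)*(-134) = (6*1 - 8)*(-134) = (6 - 8)*(-134) = -2*(-134) = 268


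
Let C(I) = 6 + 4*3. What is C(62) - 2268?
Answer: -2250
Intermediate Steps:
C(I) = 18 (C(I) = 6 + 12 = 18)
C(62) - 2268 = 18 - 2268 = -2250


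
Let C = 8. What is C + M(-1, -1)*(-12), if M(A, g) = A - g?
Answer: 8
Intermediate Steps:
C + M(-1, -1)*(-12) = 8 + (-1 - 1*(-1))*(-12) = 8 + (-1 + 1)*(-12) = 8 + 0*(-12) = 8 + 0 = 8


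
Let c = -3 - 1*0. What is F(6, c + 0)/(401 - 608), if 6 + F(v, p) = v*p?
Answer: 8/69 ≈ 0.11594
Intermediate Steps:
c = -3 (c = -3 + 0 = -3)
F(v, p) = -6 + p*v (F(v, p) = -6 + v*p = -6 + p*v)
F(6, c + 0)/(401 - 608) = (-6 + (-3 + 0)*6)/(401 - 608) = (-6 - 3*6)/(-207) = (-6 - 18)*(-1/207) = -24*(-1/207) = 8/69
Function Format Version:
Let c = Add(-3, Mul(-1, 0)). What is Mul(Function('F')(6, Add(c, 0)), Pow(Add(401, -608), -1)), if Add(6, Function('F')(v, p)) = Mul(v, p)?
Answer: Rational(8, 69) ≈ 0.11594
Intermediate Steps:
c = -3 (c = Add(-3, 0) = -3)
Function('F')(v, p) = Add(-6, Mul(p, v)) (Function('F')(v, p) = Add(-6, Mul(v, p)) = Add(-6, Mul(p, v)))
Mul(Function('F')(6, Add(c, 0)), Pow(Add(401, -608), -1)) = Mul(Add(-6, Mul(Add(-3, 0), 6)), Pow(Add(401, -608), -1)) = Mul(Add(-6, Mul(-3, 6)), Pow(-207, -1)) = Mul(Add(-6, -18), Rational(-1, 207)) = Mul(-24, Rational(-1, 207)) = Rational(8, 69)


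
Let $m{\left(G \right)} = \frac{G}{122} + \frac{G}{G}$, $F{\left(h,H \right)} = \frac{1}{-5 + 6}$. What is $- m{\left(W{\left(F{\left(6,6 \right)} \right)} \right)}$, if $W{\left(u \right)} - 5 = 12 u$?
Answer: $- \frac{139}{122} \approx -1.1393$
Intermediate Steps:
$F{\left(h,H \right)} = 1$ ($F{\left(h,H \right)} = 1^{-1} = 1$)
$W{\left(u \right)} = 5 + 12 u$
$m{\left(G \right)} = 1 + \frac{G}{122}$ ($m{\left(G \right)} = G \frac{1}{122} + 1 = \frac{G}{122} + 1 = 1 + \frac{G}{122}$)
$- m{\left(W{\left(F{\left(6,6 \right)} \right)} \right)} = - (1 + \frac{5 + 12 \cdot 1}{122}) = - (1 + \frac{5 + 12}{122}) = - (1 + \frac{1}{122} \cdot 17) = - (1 + \frac{17}{122}) = \left(-1\right) \frac{139}{122} = - \frac{139}{122}$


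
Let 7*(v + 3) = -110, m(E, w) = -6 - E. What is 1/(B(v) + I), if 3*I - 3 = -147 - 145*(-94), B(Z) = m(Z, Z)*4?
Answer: 21/95470 ≈ 0.00021996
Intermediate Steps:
v = -131/7 (v = -3 + (1/7)*(-110) = -3 - 110/7 = -131/7 ≈ -18.714)
B(Z) = -24 - 4*Z (B(Z) = (-6 - Z)*4 = -24 - 4*Z)
I = 13486/3 (I = 1 + (-147 - 145*(-94))/3 = 1 + (-147 + 13630)/3 = 1 + (1/3)*13483 = 1 + 13483/3 = 13486/3 ≈ 4495.3)
1/(B(v) + I) = 1/((-24 - 4*(-131/7)) + 13486/3) = 1/((-24 + 524/7) + 13486/3) = 1/(356/7 + 13486/3) = 1/(95470/21) = 21/95470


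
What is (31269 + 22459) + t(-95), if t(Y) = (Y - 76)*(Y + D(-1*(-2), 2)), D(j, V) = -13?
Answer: 72196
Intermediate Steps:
t(Y) = (-76 + Y)*(-13 + Y) (t(Y) = (Y - 76)*(Y - 13) = (-76 + Y)*(-13 + Y))
(31269 + 22459) + t(-95) = (31269 + 22459) + (988 + (-95)² - 89*(-95)) = 53728 + (988 + 9025 + 8455) = 53728 + 18468 = 72196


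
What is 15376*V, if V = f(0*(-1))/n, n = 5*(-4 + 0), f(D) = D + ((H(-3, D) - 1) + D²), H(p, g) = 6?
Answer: -3844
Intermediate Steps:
f(D) = 5 + D + D² (f(D) = D + ((6 - 1) + D²) = D + (5 + D²) = 5 + D + D²)
n = -20 (n = 5*(-4) = -20)
V = -¼ (V = (5 + 0*(-1) + (0*(-1))²)/(-20) = (5 + 0 + 0²)*(-1/20) = (5 + 0 + 0)*(-1/20) = 5*(-1/20) = -¼ ≈ -0.25000)
15376*V = 15376*(-¼) = -3844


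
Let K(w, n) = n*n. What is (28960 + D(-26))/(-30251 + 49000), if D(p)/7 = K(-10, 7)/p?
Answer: 752617/487474 ≈ 1.5439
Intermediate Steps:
K(w, n) = n**2
D(p) = 343/p (D(p) = 7*(7**2/p) = 7*(49/p) = 343/p)
(28960 + D(-26))/(-30251 + 49000) = (28960 + 343/(-26))/(-30251 + 49000) = (28960 + 343*(-1/26))/18749 = (28960 - 343/26)*(1/18749) = (752617/26)*(1/18749) = 752617/487474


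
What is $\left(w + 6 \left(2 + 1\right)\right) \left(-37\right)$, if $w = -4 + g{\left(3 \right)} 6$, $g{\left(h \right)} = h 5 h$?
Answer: $-10508$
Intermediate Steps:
$g{\left(h \right)} = 5 h^{2}$ ($g{\left(h \right)} = 5 h h = 5 h^{2}$)
$w = 266$ ($w = -4 + 5 \cdot 3^{2} \cdot 6 = -4 + 5 \cdot 9 \cdot 6 = -4 + 45 \cdot 6 = -4 + 270 = 266$)
$\left(w + 6 \left(2 + 1\right)\right) \left(-37\right) = \left(266 + 6 \left(2 + 1\right)\right) \left(-37\right) = \left(266 + 6 \cdot 3\right) \left(-37\right) = \left(266 + 18\right) \left(-37\right) = 284 \left(-37\right) = -10508$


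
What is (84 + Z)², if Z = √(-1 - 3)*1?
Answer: 7052 + 336*I ≈ 7052.0 + 336.0*I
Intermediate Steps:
Z = 2*I (Z = √(-4)*1 = (2*I)*1 = 2*I ≈ 2.0*I)
(84 + Z)² = (84 + 2*I)²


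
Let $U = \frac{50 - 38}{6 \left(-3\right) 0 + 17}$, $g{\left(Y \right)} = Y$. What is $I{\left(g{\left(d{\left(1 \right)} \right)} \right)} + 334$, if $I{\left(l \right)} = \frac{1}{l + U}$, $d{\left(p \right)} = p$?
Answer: $\frac{9703}{29} \approx 334.59$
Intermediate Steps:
$U = \frac{12}{17}$ ($U = \frac{12}{\left(-18\right) 0 + 17} = \frac{12}{0 + 17} = \frac{12}{17} \approx 0.70588$)
$I{\left(l \right)} = \frac{1}{\frac{12}{17} + l}$ ($I{\left(l \right)} = \frac{1}{l + \frac{12}{17}} = \frac{1}{\frac{12}{17} + l}$)
$I{\left(g{\left(d{\left(1 \right)} \right)} \right)} + 334 = \frac{17}{12 + 17 \cdot 1} + 334 = \frac{17}{12 + 17} + 334 = \frac{17}{29} + 334 = \frac{9703}{29}$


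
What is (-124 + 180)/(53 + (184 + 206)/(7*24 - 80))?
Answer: 352/361 ≈ 0.97507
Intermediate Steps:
(-124 + 180)/(53 + (184 + 206)/(7*24 - 80)) = 56/(53 + 390/(168 - 80)) = 56/(53 + 390/88) = 56/(53 + 390*(1/88)) = 56/(53 + 195/44) = 56/(2527/44) = 56*(44/2527) = 352/361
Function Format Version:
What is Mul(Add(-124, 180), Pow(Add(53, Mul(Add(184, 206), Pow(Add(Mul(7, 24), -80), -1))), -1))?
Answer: Rational(352, 361) ≈ 0.97507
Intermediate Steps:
Mul(Add(-124, 180), Pow(Add(53, Mul(Add(184, 206), Pow(Add(Mul(7, 24), -80), -1))), -1)) = Mul(56, Pow(Add(53, Mul(390, Pow(Add(168, -80), -1))), -1)) = Mul(56, Pow(Add(53, Mul(390, Pow(88, -1))), -1)) = Mul(56, Pow(Add(53, Mul(390, Rational(1, 88))), -1)) = Mul(56, Pow(Add(53, Rational(195, 44)), -1)) = Mul(56, Pow(Rational(2527, 44), -1)) = Mul(56, Rational(44, 2527)) = Rational(352, 361)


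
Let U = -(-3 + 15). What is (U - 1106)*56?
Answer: -62608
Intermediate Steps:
U = -12 (U = -1*12 = -12)
(U - 1106)*56 = (-12 - 1106)*56 = -1118*56 = -62608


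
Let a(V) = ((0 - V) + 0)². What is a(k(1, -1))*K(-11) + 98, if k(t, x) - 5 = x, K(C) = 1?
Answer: 114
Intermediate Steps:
k(t, x) = 5 + x
a(V) = V² (a(V) = (-V + 0)² = (-V)² = V²)
a(k(1, -1))*K(-11) + 98 = (5 - 1)²*1 + 98 = 4²*1 + 98 = 16*1 + 98 = 16 + 98 = 114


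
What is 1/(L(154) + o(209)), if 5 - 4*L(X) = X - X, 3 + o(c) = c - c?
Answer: -4/7 ≈ -0.57143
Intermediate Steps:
o(c) = -3 (o(c) = -3 + (c - c) = -3 + 0 = -3)
L(X) = 5/4 (L(X) = 5/4 - (X - X)/4 = 5/4 - ¼*0 = 5/4 + 0 = 5/4)
1/(L(154) + o(209)) = 1/(5/4 - 3) = 1/(-7/4) = -4/7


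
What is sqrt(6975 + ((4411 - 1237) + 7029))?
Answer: sqrt(17178) ≈ 131.06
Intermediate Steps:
sqrt(6975 + ((4411 - 1237) + 7029)) = sqrt(6975 + (3174 + 7029)) = sqrt(6975 + 10203) = sqrt(17178)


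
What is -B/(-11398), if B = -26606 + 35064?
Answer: 4229/5699 ≈ 0.74206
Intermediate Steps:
B = 8458
-B/(-11398) = -1*8458/(-11398) = -8458*(-1/11398) = 4229/5699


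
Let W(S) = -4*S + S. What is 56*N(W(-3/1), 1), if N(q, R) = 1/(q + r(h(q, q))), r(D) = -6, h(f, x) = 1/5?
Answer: 56/3 ≈ 18.667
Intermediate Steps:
h(f, x) = 1/5
W(S) = -3*S
N(q, R) = 1/(-6 + q) (N(q, R) = 1/(q - 6) = 1/(-6 + q))
56*N(W(-3/1), 1) = 56/(-6 - (-9)/1) = 56/(-6 - (-9)) = 56/(-6 - 3*(-3)) = 56/(-6 + 9) = 56/3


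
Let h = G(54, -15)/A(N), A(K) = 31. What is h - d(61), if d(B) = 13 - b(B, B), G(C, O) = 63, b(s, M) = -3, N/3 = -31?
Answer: -433/31 ≈ -13.968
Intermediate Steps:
N = -93 (N = 3*(-31) = -93)
h = 63/31 ≈ 2.0323
d(B) = 16 (d(B) = 13 - 1*(-3) = 13 + 3 = 16)
h - d(61) = 63/31 - 1*16 = 63/31 - 16 = -433/31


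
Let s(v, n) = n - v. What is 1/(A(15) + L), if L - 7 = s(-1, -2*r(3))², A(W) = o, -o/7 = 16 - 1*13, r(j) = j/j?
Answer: -1/13 ≈ -0.076923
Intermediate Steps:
r(j) = 1
o = -21 (o = -7*(16 - 1*13) = -7*(16 - 13) = -7*3 = -21)
A(W) = -21
L = 8 (L = 7 + (-2*1 - 1*(-1))² = 7 + (-2 + 1)² = 7 + (-1)² = 7 + 1 = 8)
1/(A(15) + L) = 1/(-21 + 8) = 1/(-13) = -1/13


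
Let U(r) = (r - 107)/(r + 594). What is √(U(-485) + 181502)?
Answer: √2156360734/109 ≈ 426.02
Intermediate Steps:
U(r) = (-107 + r)/(594 + r)
√(U(-485) + 181502) = √((-107 - 485)/(594 - 485) + 181502) = √(-592/109 + 181502) = √(19783126/109) = √2156360734/109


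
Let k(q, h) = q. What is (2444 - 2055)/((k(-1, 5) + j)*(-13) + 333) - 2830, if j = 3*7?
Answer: -206201/73 ≈ -2824.7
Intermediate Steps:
j = 21
(2444 - 2055)/((k(-1, 5) + j)*(-13) + 333) - 2830 = (2444 - 2055)/((-1 + 21)*(-13) + 333) - 2830 = 389/(20*(-13) + 333) - 2830 = 389/(-260 + 333) - 2830 = 389/73 - 2830 = -206201/73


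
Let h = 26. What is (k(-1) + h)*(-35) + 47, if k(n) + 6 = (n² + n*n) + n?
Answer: -688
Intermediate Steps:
k(n) = -6 + n + 2*n² (k(n) = -6 + ((n² + n*n) + n) = -6 + ((n² + n²) + n) = -6 + (2*n² + n) = -6 + (n + 2*n²) = -6 + n + 2*n²)
(k(-1) + h)*(-35) + 47 = ((-6 - 1 + 2*(-1)²) + 26)*(-35) + 47 = ((-6 - 1 + 2*1) + 26)*(-35) + 47 = ((-6 - 1 + 2) + 26)*(-35) + 47 = (-5 + 26)*(-35) + 47 = 21*(-35) + 47 = -735 + 47 = -688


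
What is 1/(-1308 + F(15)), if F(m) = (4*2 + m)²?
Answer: -1/779 ≈ -0.0012837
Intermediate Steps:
F(m) = (8 + m)²
1/(-1308 + F(15)) = 1/(-1308 + (8 + 15)²) = 1/(-1308 + 23²) = 1/(-1308 + 529) = 1/(-779) = -1/779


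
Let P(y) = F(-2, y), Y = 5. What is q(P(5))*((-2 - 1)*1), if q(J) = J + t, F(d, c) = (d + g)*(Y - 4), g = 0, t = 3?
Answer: -3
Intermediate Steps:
F(d, c) = d (F(d, c) = (d + 0)*(5 - 4) = d*1 = d)
P(y) = -2
q(J) = 3 + J (q(J) = J + 3 = 3 + J)
q(P(5))*((-2 - 1)*1) = (3 - 2)*((-2 - 1)*1) = 1*(-3*1) = 1*(-3) = -3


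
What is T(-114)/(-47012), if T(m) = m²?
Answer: -3249/11753 ≈ -0.27644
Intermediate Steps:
T(-114)/(-47012) = (-114)²/(-47012) = 12996*(-1/47012) = -3249/11753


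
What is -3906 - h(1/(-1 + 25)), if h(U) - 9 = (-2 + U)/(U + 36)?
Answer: -3386428/865 ≈ -3914.9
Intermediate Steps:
h(U) = 9 + (-2 + U)/(36 + U) (h(U) = 9 + (-2 + U)/(U + 36) = 9 + (-2 + U)/(36 + U))
-3906 - h(1/(-1 + 25)) = -3906 - 2*(161 + 5/(-1 + 25))/(36 + 1/(-1 + 25)) = -3906 - 2*(161 + 5/24)/(36 + 1/24) = -3906 - 2*(161 + 5*(1/24))/(36 + 1/24) = -3906 - 2*(161 + 5/24)/865/24 = -3906 - 2*24*3869/(865*24) = -3906 - 1*7738/865 = -3906 - 7738/865 = -3386428/865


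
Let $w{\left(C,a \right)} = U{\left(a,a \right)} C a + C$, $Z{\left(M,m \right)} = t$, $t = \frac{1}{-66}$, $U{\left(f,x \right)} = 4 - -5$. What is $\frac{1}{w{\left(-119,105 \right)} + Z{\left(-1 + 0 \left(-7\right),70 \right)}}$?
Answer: $- \frac{66}{7429885} \approx -8.883 \cdot 10^{-6}$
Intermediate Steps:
$U{\left(f,x \right)} = 9$ ($U{\left(f,x \right)} = 4 + 5 = 9$)
$t = - \frac{1}{66} \approx -0.015152$
$Z{\left(M,m \right)} = - \frac{1}{66}$
$w{\left(C,a \right)} = C + 9 C a$ ($w{\left(C,a \right)} = 9 C a + C = C + 9 C a$)
$\frac{1}{w{\left(-119,105 \right)} + Z{\left(-1 + 0 \left(-7\right),70 \right)}} = \frac{1}{- 119 \left(1 + 9 \cdot 105\right) - \frac{1}{66}} = \frac{1}{- 119 \left(1 + 945\right) - \frac{1}{66}} = \frac{1}{\left(-119\right) 946 - \frac{1}{66}} = \frac{1}{-112574 - \frac{1}{66}} = \frac{1}{- \frac{7429885}{66}} = - \frac{66}{7429885}$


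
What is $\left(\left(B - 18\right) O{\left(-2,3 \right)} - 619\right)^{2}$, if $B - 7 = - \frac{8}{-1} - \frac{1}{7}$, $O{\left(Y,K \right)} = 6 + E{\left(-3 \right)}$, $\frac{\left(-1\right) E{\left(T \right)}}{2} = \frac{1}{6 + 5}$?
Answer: $\frac{19900521}{49} \approx 4.0613 \cdot 10^{5}$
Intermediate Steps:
$E{\left(T \right)} = - \frac{2}{11}$ ($E{\left(T \right)} = - \frac{2}{6 + 5} = - \frac{2}{11}$)
$O{\left(Y,K \right)} = \frac{64}{11}$ ($O{\left(Y,K \right)} = 6 - \frac{2}{11} = \frac{64}{11}$)
$B = \frac{104}{7}$ ($B = 7 - \left(\frac{1}{7} - 8\right) = 7 - - \frac{55}{7} = 7 + \left(8 - \frac{1}{7}\right) = 7 + \frac{55}{7} = \frac{104}{7} \approx 14.857$)
$\left(\left(B - 18\right) O{\left(-2,3 \right)} - 619\right)^{2} = \left(\left(\frac{104}{7} - 18\right) \frac{64}{11} - 619\right)^{2} = \left(\left(- \frac{22}{7}\right) \frac{64}{11} - 619\right)^{2} = \left(- \frac{128}{7} - 619\right)^{2} = \left(- \frac{4461}{7}\right)^{2} = \frac{19900521}{49}$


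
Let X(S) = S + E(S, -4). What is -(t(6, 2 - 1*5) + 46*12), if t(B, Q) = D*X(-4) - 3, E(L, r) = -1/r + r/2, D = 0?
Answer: -549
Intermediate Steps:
E(L, r) = r/2 - 1/r (E(L, r) = -1/r + r*(½) = -1/r + r/2 = r/2 - 1/r)
X(S) = -7/4 + S (X(S) = S + ((½)*(-4) - 1/(-4)) = S + (-2 - 1*(-¼)) = S + (-2 + ¼) = S - 7/4 = -7/4 + S)
t(B, Q) = -3 (t(B, Q) = 0*(-7/4 - 4) - 3 = 0*(-23/4) - 3 = 0 - 3 = -3)
-(t(6, 2 - 1*5) + 46*12) = -(-3 + 46*12) = -(-3 + 552) = -1*549 = -549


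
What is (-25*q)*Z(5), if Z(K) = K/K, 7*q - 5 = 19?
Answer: -600/7 ≈ -85.714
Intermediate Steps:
q = 24/7 (q = 5/7 + (⅐)*19 = 5/7 + 19/7 = 24/7 ≈ 3.4286)
Z(K) = 1
(-25*q)*Z(5) = -25*24/7*1 = -600/7*1 = -600/7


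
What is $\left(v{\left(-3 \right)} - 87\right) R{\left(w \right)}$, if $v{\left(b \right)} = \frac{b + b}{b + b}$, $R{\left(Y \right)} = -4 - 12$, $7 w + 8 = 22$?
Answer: $1376$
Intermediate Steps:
$w = 2$ ($w = - \frac{8}{7} + \frac{1}{7} \cdot 22 = - \frac{8}{7} + \frac{22}{7} = 2$)
$R{\left(Y \right)} = -16$ ($R{\left(Y \right)} = -4 - 12 = -16$)
$v{\left(b \right)} = 1$ ($v{\left(b \right)} = \frac{2 b}{2 b} = 2 b \frac{1}{2 b} = 1$)
$\left(v{\left(-3 \right)} - 87\right) R{\left(w \right)} = \left(1 - 87\right) \left(-16\right) = \left(-86\right) \left(-16\right) = 1376$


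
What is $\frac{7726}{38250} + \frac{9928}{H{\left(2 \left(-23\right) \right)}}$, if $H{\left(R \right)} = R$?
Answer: $- \frac{94847651}{439875} \approx -215.62$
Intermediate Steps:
$\frac{7726}{38250} + \frac{9928}{H{\left(2 \left(-23\right) \right)}} = \frac{7726}{38250} + \frac{9928}{2 \left(-23\right)} = 7726 \cdot \frac{1}{38250} + \frac{9928}{-46} = \frac{3863}{19125} + 9928 \left(- \frac{1}{46}\right) = \frac{3863}{19125} - \frac{4964}{23} = - \frac{94847651}{439875}$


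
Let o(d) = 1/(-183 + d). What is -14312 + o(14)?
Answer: -2418729/169 ≈ -14312.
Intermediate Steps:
-14312 + o(14) = -14312 + 1/(-183 + 14) = -14312 + 1/(-169) = -14312 - 1/169 = -2418729/169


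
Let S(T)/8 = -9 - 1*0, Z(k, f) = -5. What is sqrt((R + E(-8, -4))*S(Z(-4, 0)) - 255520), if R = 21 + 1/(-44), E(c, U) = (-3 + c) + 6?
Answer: I*sqrt(31057114)/11 ≈ 506.63*I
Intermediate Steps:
E(c, U) = 3 + c
R = 923/44 (R = 21 - 1/44 = 923/44 ≈ 20.977)
S(T) = -72 (S(T) = 8*(-9 - 1*0) = 8*(-9 + 0) = 8*(-9) = -72)
sqrt((R + E(-8, -4))*S(Z(-4, 0)) - 255520) = sqrt((923/44 + (3 - 8))*(-72) - 255520) = sqrt((923/44 - 5)*(-72) - 255520) = sqrt((703/44)*(-72) - 255520) = sqrt(-12654/11 - 255520) = sqrt(-2823374/11) = I*sqrt(31057114)/11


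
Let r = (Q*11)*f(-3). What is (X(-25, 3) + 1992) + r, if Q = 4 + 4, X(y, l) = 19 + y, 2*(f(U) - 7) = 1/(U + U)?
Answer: 7784/3 ≈ 2594.7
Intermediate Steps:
f(U) = 7 + 1/(4*U) (f(U) = 7 + 1/(2*(U + U)) = 7 + 1/(2*((2*U))) = 7 + (1/(2*U))/2 = 7 + 1/(4*U))
Q = 8
r = 1826/3 (r = (8*11)*(7 + (1/4)/(-3)) = 88*(7 + (1/4)*(-1/3)) = 88*(7 - 1/12) = 88*(83/12) = 1826/3 ≈ 608.67)
(X(-25, 3) + 1992) + r = ((19 - 25) + 1992) + 1826/3 = (-6 + 1992) + 1826/3 = 1986 + 1826/3 = 7784/3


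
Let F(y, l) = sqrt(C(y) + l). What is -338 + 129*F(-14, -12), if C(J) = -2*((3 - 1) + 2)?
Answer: -338 + 258*I*sqrt(5) ≈ -338.0 + 576.91*I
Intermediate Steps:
C(J) = -8 (C(J) = -2*(2 + 2) = -2*4 = -8)
F(y, l) = sqrt(-8 + l)
-338 + 129*F(-14, -12) = -338 + 129*sqrt(-8 - 12) = -338 + 129*sqrt(-20) = -338 + 129*(2*I*sqrt(5)) = -338 + 258*I*sqrt(5)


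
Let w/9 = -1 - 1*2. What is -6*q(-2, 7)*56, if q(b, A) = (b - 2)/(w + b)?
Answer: -1344/29 ≈ -46.345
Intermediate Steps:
w = -27 (w = 9*(-1 - 1*2) = 9*(-1 - 2) = 9*(-3) = -27)
q(b, A) = (-2 + b)/(-27 + b) (q(b, A) = (b - 2)/(-27 + b) = (-2 + b)/(-27 + b))
-6*q(-2, 7)*56 = -6*(-2 - 2)/(-27 - 2)*56 = -6*(-4)/(-29)*56 = -(-6)*(-4)/29*56 = -6*4/29*56 = -24/29*56 = -1344/29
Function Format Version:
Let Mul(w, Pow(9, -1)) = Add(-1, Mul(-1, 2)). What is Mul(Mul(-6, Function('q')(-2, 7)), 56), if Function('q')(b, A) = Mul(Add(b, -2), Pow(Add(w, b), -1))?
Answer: Rational(-1344, 29) ≈ -46.345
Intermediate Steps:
w = -27 (w = Mul(9, Add(-1, Mul(-1, 2))) = Mul(9, Add(-1, -2)) = Mul(9, -3) = -27)
Function('q')(b, A) = Mul(Pow(Add(-27, b), -1), Add(-2, b)) (Function('q')(b, A) = Mul(Add(b, -2), Pow(Add(-27, b), -1)) = Mul(Add(-2, b), Pow(Add(-27, b), -1)) = Mul(Pow(Add(-27, b), -1), Add(-2, b)))
Mul(Mul(-6, Function('q')(-2, 7)), 56) = Mul(Mul(-6, Mul(Pow(Add(-27, -2), -1), Add(-2, -2))), 56) = Mul(Mul(-6, Mul(Pow(-29, -1), -4)), 56) = Mul(Mul(-6, Mul(Rational(-1, 29), -4)), 56) = Mul(Mul(-6, Rational(4, 29)), 56) = Mul(Rational(-24, 29), 56) = Rational(-1344, 29)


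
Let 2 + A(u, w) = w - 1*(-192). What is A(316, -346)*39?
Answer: -6084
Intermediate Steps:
A(u, w) = 190 + w (A(u, w) = -2 + (w - 1*(-192)) = -2 + (w + 192) = -2 + (192 + w) = 190 + w)
A(316, -346)*39 = (190 - 346)*39 = -156*39 = -6084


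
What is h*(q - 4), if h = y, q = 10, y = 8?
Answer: 48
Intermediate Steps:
h = 8
h*(q - 4) = 8*(10 - 4) = 8*6 = 48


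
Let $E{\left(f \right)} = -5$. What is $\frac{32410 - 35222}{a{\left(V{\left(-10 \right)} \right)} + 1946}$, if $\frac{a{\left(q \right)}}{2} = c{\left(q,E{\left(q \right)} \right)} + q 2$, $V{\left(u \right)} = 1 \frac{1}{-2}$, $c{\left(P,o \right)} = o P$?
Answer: $- \frac{2812}{1949} \approx -1.4428$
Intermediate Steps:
$c{\left(P,o \right)} = P o$
$V{\left(u \right)} = - \frac{1}{2}$ ($V{\left(u \right)} = 1 \left(- \frac{1}{2}\right) = - \frac{1}{2}$)
$a{\left(q \right)} = - 6 q$ ($a{\left(q \right)} = 2 \left(q \left(-5\right) + q 2\right) = 2 \left(- 5 q + 2 q\right) = 2 \left(- 3 q\right) = - 6 q$)
$\frac{32410 - 35222}{a{\left(V{\left(-10 \right)} \right)} + 1946} = \frac{32410 - 35222}{\left(-6\right) \left(- \frac{1}{2}\right) + 1946} = - \frac{2812}{3 + 1946} = - \frac{2812}{1949}$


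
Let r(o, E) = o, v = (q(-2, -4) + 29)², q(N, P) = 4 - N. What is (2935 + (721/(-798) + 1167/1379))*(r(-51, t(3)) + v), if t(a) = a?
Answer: 270836288657/78603 ≈ 3.4456e+6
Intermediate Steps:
v = 1225 (v = ((4 - 1*(-2)) + 29)² = ((4 + 2) + 29)² = (6 + 29)² = 35² = 1225)
(2935 + (721/(-798) + 1167/1379))*(r(-51, t(3)) + v) = (2935 + (721/(-798) + 1167/1379))*(-51 + 1225) = (2935 + (721*(-1/798) + 1167*(1/1379)))*1174 = (2935 + (-103/114 + 1167/1379))*1174 = (2935 - 8999/157206)*1174 = (461390611/157206)*1174 = 270836288657/78603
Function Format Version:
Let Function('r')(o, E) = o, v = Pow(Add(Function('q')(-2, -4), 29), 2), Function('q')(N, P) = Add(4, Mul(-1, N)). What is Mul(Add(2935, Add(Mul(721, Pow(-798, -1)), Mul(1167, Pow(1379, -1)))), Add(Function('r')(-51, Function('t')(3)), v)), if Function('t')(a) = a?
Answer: Rational(270836288657, 78603) ≈ 3.4456e+6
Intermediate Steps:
v = 1225 (v = Pow(Add(Add(4, Mul(-1, -2)), 29), 2) = Pow(Add(Add(4, 2), 29), 2) = Pow(Add(6, 29), 2) = Pow(35, 2) = 1225)
Mul(Add(2935, Add(Mul(721, Pow(-798, -1)), Mul(1167, Pow(1379, -1)))), Add(Function('r')(-51, Function('t')(3)), v)) = Mul(Add(2935, Add(Mul(721, Pow(-798, -1)), Mul(1167, Pow(1379, -1)))), Add(-51, 1225)) = Mul(Add(2935, Add(Mul(721, Rational(-1, 798)), Mul(1167, Rational(1, 1379)))), 1174) = Mul(Add(2935, Add(Rational(-103, 114), Rational(1167, 1379))), 1174) = Mul(Add(2935, Rational(-8999, 157206)), 1174) = Mul(Rational(461390611, 157206), 1174) = Rational(270836288657, 78603)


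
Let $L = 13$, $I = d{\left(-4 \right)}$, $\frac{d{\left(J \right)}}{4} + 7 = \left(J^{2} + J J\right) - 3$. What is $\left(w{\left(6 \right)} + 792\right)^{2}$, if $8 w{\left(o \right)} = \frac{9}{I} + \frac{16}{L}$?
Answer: $\frac{52561180508281}{83759104} \approx 6.2753 \cdot 10^{5}$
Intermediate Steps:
$d{\left(J \right)} = -40 + 8 J^{2}$ ($d{\left(J \right)} = -28 + 4 \left(\left(J^{2} + J J\right) - 3\right) = -28 + 4 \left(\left(J^{2} + J^{2}\right) - 3\right) = -28 + 4 \left(2 J^{2} - 3\right) = -28 + 4 \left(-3 + 2 J^{2}\right) = -28 + \left(-12 + 8 J^{2}\right) = -40 + 8 J^{2}$)
$I = 88$ ($I = -40 + 8 \left(-4\right)^{2} = -40 + 8 \cdot 16 = -40 + 128 = 88$)
$w{\left(o \right)} = \frac{1525}{9152}$ ($w{\left(o \right)} = \frac{\frac{9}{88} + \frac{16}{13}}{8} = \frac{1}{8} \cdot \frac{1525}{1144} = \frac{1525}{9152}$)
$\left(w{\left(6 \right)} + 792\right)^{2} = \left(\frac{1525}{9152} + 792\right)^{2} = \left(\frac{7249909}{9152}\right)^{2} = \frac{52561180508281}{83759104}$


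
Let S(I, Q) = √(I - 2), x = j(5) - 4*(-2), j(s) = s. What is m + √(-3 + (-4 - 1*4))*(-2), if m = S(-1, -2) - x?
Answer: -13 + I*√3 - 2*I*√11 ≈ -13.0 - 4.9012*I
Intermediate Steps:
x = 13 (x = 5 - 4*(-2) = 5 + 8 = 13)
S(I, Q) = √(-2 + I)
m = -13 + I*√3 (m = √(-2 - 1) - 1*13 = √(-3) - 13 = I*√3 - 13 = -13 + I*√3 ≈ -13.0 + 1.732*I)
m + √(-3 + (-4 - 1*4))*(-2) = (-13 + I*√3) + √(-3 + (-4 - 1*4))*(-2) = (-13 + I*√3) + √(-3 + (-4 - 4))*(-2) = (-13 + I*√3) + √(-3 - 8)*(-2) = (-13 + I*√3) + √(-11)*(-2) = (-13 + I*√3) + (I*√11)*(-2) = (-13 + I*√3) - 2*I*√11 = -13 + I*√3 - 2*I*√11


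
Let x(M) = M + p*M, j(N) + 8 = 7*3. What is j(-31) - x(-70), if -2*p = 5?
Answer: -92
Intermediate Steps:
p = -5/2 (p = -½*5 = -5/2 ≈ -2.5000)
j(N) = 13 (j(N) = -8 + 7*3 = -8 + 21 = 13)
x(M) = -3*M/2 (x(M) = M - 5*M/2 = -3*M/2)
j(-31) - x(-70) = 13 - (-3)*(-70)/2 = 13 - 1*105 = 13 - 105 = -92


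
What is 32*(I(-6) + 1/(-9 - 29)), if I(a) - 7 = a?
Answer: 592/19 ≈ 31.158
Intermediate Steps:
I(a) = 7 + a
32*(I(-6) + 1/(-9 - 29)) = 32*((7 - 6) + 1/(-9 - 29)) = 32*(1 + 1/(-38)) = 32*(1 - 1/38) = 32*(37/38) = 592/19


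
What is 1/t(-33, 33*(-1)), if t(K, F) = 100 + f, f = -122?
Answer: -1/22 ≈ -0.045455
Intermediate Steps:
t(K, F) = -22 (t(K, F) = 100 - 122 = -22)
1/t(-33, 33*(-1)) = 1/(-22) = -1/22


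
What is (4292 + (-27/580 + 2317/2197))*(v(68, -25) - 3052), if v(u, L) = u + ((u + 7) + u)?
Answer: -15541430437701/1274260 ≈ -1.2196e+7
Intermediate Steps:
v(u, L) = 7 + 3*u (v(u, L) = u + ((7 + u) + u) = u + (7 + 2*u) = 7 + 3*u)
(4292 + (-27/580 + 2317/2197))*(v(68, -25) - 3052) = (4292 + (-27/580 + 2317/2197))*((7 + 3*68) - 3052) = (4292 + (-27*1/580 + 2317*(1/2197)))*((7 + 204) - 3052) = (4292 + (-27/580 + 2317/2197))*(211 - 3052) = (4292 + 1284541/1274260)*(-2841) = (5470408461/1274260)*(-2841) = -15541430437701/1274260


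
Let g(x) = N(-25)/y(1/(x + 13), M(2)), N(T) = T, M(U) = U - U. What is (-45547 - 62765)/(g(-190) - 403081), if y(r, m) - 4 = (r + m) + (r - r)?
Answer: 19144146/71245673 ≈ 0.26871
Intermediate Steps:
M(U) = 0
y(r, m) = 4 + m + r (y(r, m) = 4 + ((r + m) + (r - r)) = 4 + ((m + r) + 0) = 4 + (m + r) = 4 + m + r)
g(x) = -25/(4 + 1/(13 + x)) (g(x) = -25/(4 + 0 + 1/(x + 13)) = -25/(4 + 0 + 1/(13 + x)) = -25/(4 + 1/(13 + x)))
(-45547 - 62765)/(g(-190) - 403081) = (-45547 - 62765)/(25*(-13 - 1*(-190))/(53 + 4*(-190)) - 403081) = -108312/(25*(-13 + 190)/(53 - 760) - 403081) = -108312/(25*177/(-707) - 403081) = -108312/(25*(-1/707)*177 - 403081) = -108312/(-4425/707 - 403081) = -108312/(-284982692/707) = -108312*(-707/284982692) = 19144146/71245673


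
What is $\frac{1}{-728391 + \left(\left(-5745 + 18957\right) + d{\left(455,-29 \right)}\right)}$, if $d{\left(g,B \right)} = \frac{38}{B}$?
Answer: $- \frac{29}{20740229} \approx -1.3982 \cdot 10^{-6}$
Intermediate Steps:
$\frac{1}{-728391 + \left(\left(-5745 + 18957\right) + d{\left(455,-29 \right)}\right)} = \frac{1}{-728391 + \left(\left(-5745 + 18957\right) + \frac{38}{-29}\right)} = \frac{1}{-728391 + \left(13212 + 38 \left(- \frac{1}{29}\right)\right)} = \frac{1}{-728391 + \left(13212 - \frac{38}{29}\right)} = \frac{1}{-728391 + \frac{383110}{29}} = \frac{1}{- \frac{20740229}{29}} = - \frac{29}{20740229}$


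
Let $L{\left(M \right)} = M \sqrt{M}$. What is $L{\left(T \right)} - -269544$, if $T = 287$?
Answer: $269544 + 287 \sqrt{287} \approx 2.7441 \cdot 10^{5}$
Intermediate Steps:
$L{\left(M \right)} = M^{\frac{3}{2}}$
$L{\left(T \right)} - -269544 = 287^{\frac{3}{2}} - -269544 = 287 \sqrt{287} + 269544 = 269544 + 287 \sqrt{287}$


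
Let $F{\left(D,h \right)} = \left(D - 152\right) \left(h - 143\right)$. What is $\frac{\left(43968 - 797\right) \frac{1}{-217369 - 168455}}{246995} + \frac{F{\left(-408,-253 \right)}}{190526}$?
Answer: $\frac{1509497538745061}{1296891414157920} \approx 1.1639$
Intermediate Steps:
$F{\left(D,h \right)} = \left(-152 + D\right) \left(-143 + h\right)$ ($F{\left(D,h \right)} = \left(-152 + D\right) \left(h + \left(-243 + 100\right)\right) = \left(-152 + D\right) \left(h - 143\right) = \left(-152 + D\right) \left(-143 + h\right)$)
$\frac{\left(43968 - 797\right) \frac{1}{-217369 - 168455}}{246995} + \frac{F{\left(-408,-253 \right)}}{190526} = \frac{\left(43968 - 797\right) \frac{1}{-217369 - 168455}}{246995} + \frac{21736 - -38456 - -58344 - -103224}{190526} = \frac{43171}{-385824} \cdot \frac{1}{246995} + \left(21736 + 38456 + 58344 + 103224\right) \frac{1}{190526} = 43171 \left(- \frac{1}{385824}\right) \frac{1}{246995} + 221760 \cdot \frac{1}{190526} = \left(- \frac{43171}{385824}\right) \frac{1}{246995} + \frac{15840}{13609} = - \frac{43171}{95296598880} + \frac{15840}{13609} = \frac{1509497538745061}{1296891414157920}$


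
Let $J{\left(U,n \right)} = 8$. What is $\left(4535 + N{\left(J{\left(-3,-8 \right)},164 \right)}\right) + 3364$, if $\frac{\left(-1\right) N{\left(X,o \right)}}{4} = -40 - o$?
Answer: $8715$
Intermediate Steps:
$N{\left(X,o \right)} = 160 + 4 o$ ($N{\left(X,o \right)} = - 4 \left(-40 - o\right) = 160 + 4 o$)
$\left(4535 + N{\left(J{\left(-3,-8 \right)},164 \right)}\right) + 3364 = \left(4535 + \left(160 + 4 \cdot 164\right)\right) + 3364 = \left(4535 + \left(160 + 656\right)\right) + 3364 = \left(4535 + 816\right) + 3364 = 5351 + 3364 = 8715$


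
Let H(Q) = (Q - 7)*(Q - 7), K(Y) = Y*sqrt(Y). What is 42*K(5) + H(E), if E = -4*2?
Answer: 225 + 210*sqrt(5) ≈ 694.57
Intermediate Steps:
E = -8
K(Y) = Y**(3/2)
H(Q) = (-7 + Q)**2 (H(Q) = (-7 + Q)*(-7 + Q) = (-7 + Q)**2)
42*K(5) + H(E) = 42*5**(3/2) + (-7 - 8)**2 = 42*(5*sqrt(5)) + (-15)**2 = 210*sqrt(5) + 225 = 225 + 210*sqrt(5)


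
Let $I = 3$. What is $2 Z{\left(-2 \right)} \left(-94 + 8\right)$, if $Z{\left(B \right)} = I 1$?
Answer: $-516$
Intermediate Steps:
$Z{\left(B \right)} = 3$ ($Z{\left(B \right)} = 3 \cdot 1 = 3$)
$2 Z{\left(-2 \right)} \left(-94 + 8\right) = 2 \cdot 3 \left(-94 + 8\right) = 6 \left(-86\right) = -516$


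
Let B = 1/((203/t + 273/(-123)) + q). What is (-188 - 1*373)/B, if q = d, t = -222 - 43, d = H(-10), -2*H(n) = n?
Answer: -12278607/10865 ≈ -1130.1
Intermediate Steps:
H(n) = -n/2
d = 5 (d = -1/2*(-10) = 5)
t = -265
q = 5
B = 10865/21887 (B = 1/((203/(-265) + 273/(-123)) + 5) = 1/((203*(-1/265) + 273*(-1/123)) + 5) = 1/((-203/265 - 91/41) + 5) = 1/(-32438/10865 + 5) = 1/(21887/10865) = 10865/21887 ≈ 0.49641)
(-188 - 1*373)/B = (-188 - 1*373)/(10865/21887) = (-188 - 373)*(21887/10865) = -561*21887/10865 = -12278607/10865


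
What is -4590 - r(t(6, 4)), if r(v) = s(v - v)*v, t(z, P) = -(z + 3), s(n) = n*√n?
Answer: -4590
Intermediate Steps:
s(n) = n^(3/2)
t(z, P) = -3 - z (t(z, P) = -(3 + z) = -3 - z)
r(v) = 0 (r(v) = (v - v)^(3/2)*v = 0^(3/2)*v = 0*v = 0)
-4590 - r(t(6, 4)) = -4590 - 1*0 = -4590 + 0 = -4590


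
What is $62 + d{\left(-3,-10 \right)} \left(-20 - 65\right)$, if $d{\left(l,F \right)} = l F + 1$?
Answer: $-2573$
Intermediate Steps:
$d{\left(l,F \right)} = 1 + F l$ ($d{\left(l,F \right)} = F l + 1 = 1 + F l$)
$62 + d{\left(-3,-10 \right)} \left(-20 - 65\right) = 62 + \left(1 - -30\right) \left(-20 - 65\right) = 62 + \left(1 + 30\right) \left(-85\right) = 62 + 31 \left(-85\right) = 62 - 2635 = -2573$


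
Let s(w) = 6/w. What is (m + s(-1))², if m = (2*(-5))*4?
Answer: 2116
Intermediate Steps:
m = -40 (m = -10*4 = -40)
(m + s(-1))² = (-40 + 6/(-1))² = (-40 + 6*(-1))² = (-40 - 6)² = (-46)² = 2116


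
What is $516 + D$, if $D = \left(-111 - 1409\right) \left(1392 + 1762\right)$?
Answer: $-4793564$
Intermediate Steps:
$D = -4794080$ ($D = \left(-1520\right) 3154 = -4794080$)
$516 + D = 516 - 4794080 = -4793564$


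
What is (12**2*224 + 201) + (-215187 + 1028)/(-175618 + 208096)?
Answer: 1053924287/32478 ≈ 32450.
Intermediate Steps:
(12**2*224 + 201) + (-215187 + 1028)/(-175618 + 208096) = (144*224 + 201) - 214159/32478 = (32256 + 201) - 214159*1/32478 = 32457 - 214159/32478 = 1053924287/32478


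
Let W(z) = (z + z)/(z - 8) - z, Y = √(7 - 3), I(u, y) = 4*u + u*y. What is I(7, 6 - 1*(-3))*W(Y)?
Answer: -728/3 ≈ -242.67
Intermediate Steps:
Y = 2 (Y = √4 = 2)
W(z) = -z + 2*z/(-8 + z) (W(z) = (2*z)/(-8 + z) - z = 2*z/(-8 + z) - z = -z + 2*z/(-8 + z))
I(7, 6 - 1*(-3))*W(Y) = (7*(4 + (6 - 1*(-3))))*(2*(10 - 1*2)/(-8 + 2)) = (7*(4 + (6 + 3)))*(2*(10 - 2)/(-6)) = (7*(4 + 9))*(2*(-⅙)*8) = (7*13)*(-8/3) = 91*(-8/3) = -728/3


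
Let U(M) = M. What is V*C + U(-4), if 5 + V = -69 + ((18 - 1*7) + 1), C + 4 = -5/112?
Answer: 13819/56 ≈ 246.77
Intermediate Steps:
C = -453/112 (C = -4 - 5/112 = -453/112 ≈ -4.0446)
V = -62 (V = -5 + (-69 + ((18 - 1*7) + 1)) = -5 + (-69 + ((18 - 7) + 1)) = -5 + (-69 + (11 + 1)) = -5 + (-69 + 12) = -5 - 57 = -62)
V*C + U(-4) = -62*(-453/112) - 4 = 14043/56 - 4 = 13819/56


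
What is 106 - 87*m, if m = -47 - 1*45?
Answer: 8110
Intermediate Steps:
m = -92 (m = -47 - 45 = -92)
106 - 87*m = 106 - 87*(-92) = 106 + 8004 = 8110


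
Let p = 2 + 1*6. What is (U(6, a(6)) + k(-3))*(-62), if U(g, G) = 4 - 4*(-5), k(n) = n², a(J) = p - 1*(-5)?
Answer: -2046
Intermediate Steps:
p = 8 (p = 2 + 6 = 8)
a(J) = 13 (a(J) = 8 - 1*(-5) = 8 + 5 = 13)
U(g, G) = 24 (U(g, G) = 4 + 20 = 24)
(U(6, a(6)) + k(-3))*(-62) = (24 + (-3)²)*(-62) = (24 + 9)*(-62) = 33*(-62) = -2046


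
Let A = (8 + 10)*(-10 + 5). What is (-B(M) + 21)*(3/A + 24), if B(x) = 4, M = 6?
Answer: 12223/30 ≈ 407.43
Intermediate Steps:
A = -90 (A = 18*(-5) = -90)
(-B(M) + 21)*(3/A + 24) = (-1*4 + 21)*(3/(-90) + 24) = (-4 + 21)*(3*(-1/90) + 24) = 17*(-1/30 + 24) = 17*(719/30) = 12223/30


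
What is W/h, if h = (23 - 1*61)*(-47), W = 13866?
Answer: 6933/893 ≈ 7.7637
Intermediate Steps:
h = 1786 (h = (23 - 61)*(-47) = -38*(-47) = 1786)
W/h = 13866/1786 = 13866*(1/1786) = 6933/893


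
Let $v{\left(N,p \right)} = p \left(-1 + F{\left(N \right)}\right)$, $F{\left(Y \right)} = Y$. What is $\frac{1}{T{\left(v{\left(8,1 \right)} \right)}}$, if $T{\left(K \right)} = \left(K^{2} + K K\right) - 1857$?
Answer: $- \frac{1}{1759} \approx -0.0005685$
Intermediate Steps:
$v{\left(N,p \right)} = p \left(-1 + N\right)$
$T{\left(K \right)} = -1857 + 2 K^{2}$ ($T{\left(K \right)} = \left(K^{2} + K^{2}\right) - 1857 = 2 K^{2} - 1857 = -1857 + 2 K^{2}$)
$\frac{1}{T{\left(v{\left(8,1 \right)} \right)}} = \frac{1}{-1857 + 2 \left(1 \left(-1 + 8\right)\right)^{2}} = \frac{1}{-1857 + 2 \left(1 \cdot 7\right)^{2}} = \frac{1}{-1857 + 2 \cdot 7^{2}} = \frac{1}{-1857 + 2 \cdot 49} = \frac{1}{-1857 + 98} = \frac{1}{-1759} = - \frac{1}{1759}$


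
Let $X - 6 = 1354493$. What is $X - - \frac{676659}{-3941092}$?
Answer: $\frac{5338204496249}{3941092} \approx 1.3545 \cdot 10^{6}$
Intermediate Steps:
$X = 1354499$ ($X = 6 + 1354493 = 1354499$)
$X - - \frac{676659}{-3941092} = 1354499 - - \frac{676659}{-3941092} = 1354499 - \left(-676659\right) \left(- \frac{1}{3941092}\right) = 1354499 - \frac{676659}{3941092} = \frac{5338204496249}{3941092}$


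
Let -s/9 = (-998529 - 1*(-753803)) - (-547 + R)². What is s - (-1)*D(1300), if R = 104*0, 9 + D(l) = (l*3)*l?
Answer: 9965406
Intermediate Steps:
D(l) = -9 + 3*l² (D(l) = -9 + (l*3)*l = -9 + (3*l)*l = -9 + 3*l²)
R = 0
s = 4895415 (s = -9*((-998529 - 1*(-753803)) - (-547 + 0)²) = -9*((-998529 + 753803) - 1*(-547)²) = -9*(-244726 - 1*299209) = -9*(-244726 - 299209) = -9*(-543935) = 4895415)
s - (-1)*D(1300) = 4895415 - (-1)*(-9 + 3*1300²) = 4895415 - (-1)*(-9 + 3*1690000) = 4895415 - (-1)*(-9 + 5070000) = 4895415 - (-1)*5069991 = 4895415 - 1*(-5069991) = 4895415 + 5069991 = 9965406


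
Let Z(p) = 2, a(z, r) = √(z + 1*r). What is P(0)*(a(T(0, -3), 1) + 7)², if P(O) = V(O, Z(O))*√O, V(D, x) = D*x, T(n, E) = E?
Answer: 0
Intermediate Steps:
a(z, r) = √(r + z) (a(z, r) = √(z + r) = √(r + z))
P(O) = 2*O^(3/2) (P(O) = (O*2)*√O = (2*O)*√O = 2*O^(3/2))
P(0)*(a(T(0, -3), 1) + 7)² = (2*0^(3/2))*(√(1 - 3) + 7)² = (2*0)*(√(-2) + 7)² = 0*(I*√2 + 7)² = 0*(7 + I*√2)² = 0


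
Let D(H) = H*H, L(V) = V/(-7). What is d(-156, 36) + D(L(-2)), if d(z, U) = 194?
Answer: 9510/49 ≈ 194.08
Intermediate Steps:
L(V) = -V/7 (L(V) = V*(-⅐) = -V/7)
D(H) = H²
d(-156, 36) + D(L(-2)) = 194 + (-⅐*(-2))² = 194 + (2/7)² = 194 + 4/49 = 9510/49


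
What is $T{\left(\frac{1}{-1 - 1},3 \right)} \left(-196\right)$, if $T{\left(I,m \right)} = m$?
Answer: $-588$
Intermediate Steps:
$T{\left(\frac{1}{-1 - 1},3 \right)} \left(-196\right) = 3 \left(-196\right) = -588$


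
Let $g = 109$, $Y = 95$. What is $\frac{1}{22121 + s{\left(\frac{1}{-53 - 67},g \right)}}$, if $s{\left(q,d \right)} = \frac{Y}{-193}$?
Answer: $\frac{193}{4269258} \approx 4.5207 \cdot 10^{-5}$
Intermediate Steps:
$s{\left(q,d \right)} = - \frac{95}{193}$ ($s{\left(q,d \right)} = \frac{95}{-193} = 95 \left(- \frac{1}{193}\right) = - \frac{95}{193}$)
$\frac{1}{22121 + s{\left(\frac{1}{-53 - 67},g \right)}} = \frac{1}{22121 - \frac{95}{193}} = \frac{1}{\frac{4269258}{193}} = \frac{193}{4269258}$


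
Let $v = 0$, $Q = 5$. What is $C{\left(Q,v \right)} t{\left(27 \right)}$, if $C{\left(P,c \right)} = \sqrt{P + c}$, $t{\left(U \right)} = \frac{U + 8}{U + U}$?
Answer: $\frac{35 \sqrt{5}}{54} \approx 1.4493$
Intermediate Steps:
$t{\left(U \right)} = \frac{8 + U}{2 U}$
$C{\left(Q,v \right)} t{\left(27 \right)} = \sqrt{5 + 0} \frac{8 + 27}{2 \cdot 27} = \sqrt{5} \cdot \frac{1}{2} \cdot \frac{1}{27} \cdot 35 = \sqrt{5} \cdot \frac{35}{54} = \frac{35 \sqrt{5}}{54}$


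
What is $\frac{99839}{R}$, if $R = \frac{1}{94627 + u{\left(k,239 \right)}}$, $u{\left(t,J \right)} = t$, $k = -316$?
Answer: $9415915929$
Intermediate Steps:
$R = \frac{1}{94311}$ ($R = \frac{1}{94627 - 316} = \frac{1}{94311} \approx 1.0603 \cdot 10^{-5}$)
$\frac{99839}{R} = 99839 \frac{1}{\frac{1}{94311}} = 99839 \cdot 94311 = 9415915929$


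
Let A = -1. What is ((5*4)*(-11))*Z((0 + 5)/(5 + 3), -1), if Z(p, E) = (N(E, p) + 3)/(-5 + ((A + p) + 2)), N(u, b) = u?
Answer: 3520/27 ≈ 130.37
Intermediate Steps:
Z(p, E) = (3 + E)/(-4 + p) (Z(p, E) = (E + 3)/(-5 + ((-1 + p) + 2)) = (3 + E)/(-5 + (1 + p)) = (3 + E)/(-4 + p))
((5*4)*(-11))*Z((0 + 5)/(5 + 3), -1) = ((5*4)*(-11))*((3 - 1)/(-4 + (0 + 5)/(5 + 3))) = (20*(-11))*(2/(-4 + 5/8)) = -220*2/(-4 + 5*(1/8)) = -220*2/(-4 + 5/8) = -220*2/(-27/8) = -(-1760)*2/27 = -220*(-16/27) = 3520/27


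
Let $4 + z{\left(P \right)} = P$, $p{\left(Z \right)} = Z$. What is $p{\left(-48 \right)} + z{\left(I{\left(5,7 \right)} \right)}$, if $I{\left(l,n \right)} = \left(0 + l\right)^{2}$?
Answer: $-27$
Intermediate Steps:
$I{\left(l,n \right)} = l^{2}$
$z{\left(P \right)} = -4 + P$
$p{\left(-48 \right)} + z{\left(I{\left(5,7 \right)} \right)} = -48 - \left(4 - 5^{2}\right) = -48 + \left(-4 + 25\right) = -48 + 21 = -27$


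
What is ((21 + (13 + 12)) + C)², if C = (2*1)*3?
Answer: 2704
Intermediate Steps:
C = 6 (C = 2*3 = 6)
((21 + (13 + 12)) + C)² = ((21 + (13 + 12)) + 6)² = ((21 + 25) + 6)² = (46 + 6)² = 52² = 2704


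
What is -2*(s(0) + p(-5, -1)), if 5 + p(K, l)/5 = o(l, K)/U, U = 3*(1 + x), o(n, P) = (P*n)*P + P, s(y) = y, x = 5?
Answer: 200/3 ≈ 66.667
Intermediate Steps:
o(n, P) = P + n*P**2 (o(n, P) = n*P**2 + P = P + n*P**2)
U = 18 (U = 3*(1 + 5) = 3*6 = 18)
p(K, l) = -25 + 5*K*(1 + K*l)/18 (p(K, l) = -25 + 5*((K*(1 + K*l))/18) = -25 + 5*((K*(1 + K*l))*(1/18)) = -25 + 5*(K*(1 + K*l)/18) = -25 + 5*K*(1 + K*l)/18)
-2*(s(0) + p(-5, -1)) = -2*(0 + (-25 + (5/18)*(-5)*(1 - 5*(-1)))) = -2*(0 + (-25 + (5/18)*(-5)*(1 + 5))) = -2*(0 + (-25 + (5/18)*(-5)*6)) = -2*(0 + (-25 - 25/3)) = -2*(0 - 100/3) = -2*(-100/3) = 200/3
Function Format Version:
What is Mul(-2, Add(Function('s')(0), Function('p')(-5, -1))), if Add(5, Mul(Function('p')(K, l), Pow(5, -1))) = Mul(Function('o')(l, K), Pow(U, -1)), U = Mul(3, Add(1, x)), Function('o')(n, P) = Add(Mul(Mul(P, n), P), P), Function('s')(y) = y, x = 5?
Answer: Rational(200, 3) ≈ 66.667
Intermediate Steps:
Function('o')(n, P) = Add(P, Mul(n, Pow(P, 2))) (Function('o')(n, P) = Add(Mul(n, Pow(P, 2)), P) = Add(P, Mul(n, Pow(P, 2))))
U = 18 (U = Mul(3, Add(1, 5)) = Mul(3, 6) = 18)
Function('p')(K, l) = Add(-25, Mul(Rational(5, 18), K, Add(1, Mul(K, l)))) (Function('p')(K, l) = Add(-25, Mul(5, Mul(Mul(K, Add(1, Mul(K, l))), Pow(18, -1)))) = Add(-25, Mul(5, Mul(Mul(K, Add(1, Mul(K, l))), Rational(1, 18)))) = Add(-25, Mul(5, Mul(Rational(1, 18), K, Add(1, Mul(K, l))))) = Add(-25, Mul(Rational(5, 18), K, Add(1, Mul(K, l)))))
Mul(-2, Add(Function('s')(0), Function('p')(-5, -1))) = Mul(-2, Add(0, Add(-25, Mul(Rational(5, 18), -5, Add(1, Mul(-5, -1)))))) = Mul(-2, Add(0, Add(-25, Mul(Rational(5, 18), -5, Add(1, 5))))) = Mul(-2, Add(0, Add(-25, Mul(Rational(5, 18), -5, 6)))) = Mul(-2, Add(0, Add(-25, Rational(-25, 3)))) = Mul(-2, Add(0, Rational(-100, 3))) = Mul(-2, Rational(-100, 3)) = Rational(200, 3)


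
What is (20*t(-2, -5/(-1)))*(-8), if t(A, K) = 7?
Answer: -1120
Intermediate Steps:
(20*t(-2, -5/(-1)))*(-8) = (20*7)*(-8) = 140*(-8) = -1120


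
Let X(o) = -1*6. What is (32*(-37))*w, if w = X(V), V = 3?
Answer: 7104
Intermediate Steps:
X(o) = -6
w = -6
(32*(-37))*w = (32*(-37))*(-6) = -1184*(-6) = 7104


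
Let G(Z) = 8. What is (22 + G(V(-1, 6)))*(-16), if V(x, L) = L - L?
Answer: -480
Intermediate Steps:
V(x, L) = 0
(22 + G(V(-1, 6)))*(-16) = (22 + 8)*(-16) = 30*(-16) = -480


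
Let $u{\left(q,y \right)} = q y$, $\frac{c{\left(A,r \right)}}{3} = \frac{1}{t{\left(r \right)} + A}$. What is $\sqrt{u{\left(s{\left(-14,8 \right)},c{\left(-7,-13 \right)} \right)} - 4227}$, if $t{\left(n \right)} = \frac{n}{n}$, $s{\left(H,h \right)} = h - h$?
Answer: $i \sqrt{4227} \approx 65.015 i$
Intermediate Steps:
$s{\left(H,h \right)} = 0$
$t{\left(n \right)} = 1$
$c{\left(A,r \right)} = \frac{3}{1 + A}$
$\sqrt{u{\left(s{\left(-14,8 \right)},c{\left(-7,-13 \right)} \right)} - 4227} = \sqrt{0 \frac{3}{1 - 7} - 4227} = \sqrt{0 \frac{3}{-6} - 4227} = \sqrt{0 \cdot 3 \left(- \frac{1}{6}\right) - 4227} = \sqrt{0 \left(- \frac{1}{2}\right) - 4227} = \sqrt{0 - 4227} = \sqrt{-4227} = i \sqrt{4227}$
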